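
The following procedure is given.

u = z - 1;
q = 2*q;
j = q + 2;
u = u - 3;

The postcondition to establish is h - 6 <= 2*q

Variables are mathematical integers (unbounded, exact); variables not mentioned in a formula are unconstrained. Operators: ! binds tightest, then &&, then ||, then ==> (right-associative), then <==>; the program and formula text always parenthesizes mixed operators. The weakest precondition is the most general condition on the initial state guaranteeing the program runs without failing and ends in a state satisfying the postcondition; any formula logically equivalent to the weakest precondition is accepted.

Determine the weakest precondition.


Working backward. After the program, the postcondition h - 6 <= 2*q must hold; in canonical form it is h <= 2*q + 6.
Before u := u - 3: h <= 2*q + 6
Before j := q + 2: h <= 2*q + 6
Before q := 2*q: h <= 4*q + 6
Before u := z - 1: h <= 4*q + 6
Answer: WP = h <= 4*q + 6


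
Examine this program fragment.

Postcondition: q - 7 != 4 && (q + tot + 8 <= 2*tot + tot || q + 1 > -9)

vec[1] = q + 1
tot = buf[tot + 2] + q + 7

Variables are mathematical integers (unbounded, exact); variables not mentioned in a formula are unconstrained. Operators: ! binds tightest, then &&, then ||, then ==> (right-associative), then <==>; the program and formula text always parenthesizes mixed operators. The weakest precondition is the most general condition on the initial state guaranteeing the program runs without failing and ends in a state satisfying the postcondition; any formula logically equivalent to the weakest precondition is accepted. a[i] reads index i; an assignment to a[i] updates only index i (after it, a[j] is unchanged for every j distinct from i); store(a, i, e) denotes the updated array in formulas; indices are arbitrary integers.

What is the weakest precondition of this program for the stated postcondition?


Working backward. After the program, the postcondition q - 7 != 4 && (q + tot + 8 <= 2*tot + tot || q + 1 > -9) must hold; in canonical form it is q != 11 && (q <= 2*tot - 8 || q > -10).
Before tot := buf[tot + 2] + q + 7: q != 11 && (2*buf[tot + 2] + q >= -6 || q > -10)
Before vec[1] := q + 1: q != 11 && (2*buf[tot + 2] + q >= -6 || q > -10)
Answer: WP = q != 11 && (2*buf[tot + 2] + q >= -6 || q > -10)


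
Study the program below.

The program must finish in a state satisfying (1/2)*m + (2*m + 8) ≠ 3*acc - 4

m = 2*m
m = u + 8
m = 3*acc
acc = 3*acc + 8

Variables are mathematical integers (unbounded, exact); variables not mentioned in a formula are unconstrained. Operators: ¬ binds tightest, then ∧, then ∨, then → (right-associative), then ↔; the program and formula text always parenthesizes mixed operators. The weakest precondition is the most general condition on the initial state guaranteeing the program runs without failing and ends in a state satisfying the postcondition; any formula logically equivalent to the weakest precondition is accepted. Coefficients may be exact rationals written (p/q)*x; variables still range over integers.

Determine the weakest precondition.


Working backward. After the program, the postcondition (1/2)*m + (2*m + 8) ≠ 3*acc - 4 must hold; in canonical form it is (5/2)*m ≠ 3*acc - 12.
Before acc := 3*acc + 8: (5/2)*m ≠ 9*acc + 12
Before m := 3*acc: (3/2)*acc ≠ -12
Before m := u + 8: (3/2)*acc ≠ -12
Before m := 2*m: (3/2)*acc ≠ -12
Answer: WP = (3/2)*acc ≠ -12


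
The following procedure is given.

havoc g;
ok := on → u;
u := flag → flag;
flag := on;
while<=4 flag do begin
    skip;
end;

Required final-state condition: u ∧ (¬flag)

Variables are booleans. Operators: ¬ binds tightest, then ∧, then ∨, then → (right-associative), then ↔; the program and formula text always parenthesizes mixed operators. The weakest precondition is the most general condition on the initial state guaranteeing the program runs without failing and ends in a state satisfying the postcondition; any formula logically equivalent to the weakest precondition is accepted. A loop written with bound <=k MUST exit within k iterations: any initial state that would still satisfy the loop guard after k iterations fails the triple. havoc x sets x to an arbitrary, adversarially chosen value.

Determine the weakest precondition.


Working backward. After the program, u ∧ (¬flag) must hold.
Before the loop (bound <=4), unroll the exhaustion recursion (WP_0 = exit-now case; WP_j = one more guarded iteration, up to j = 4):
  WP_0: (¬flag) ∧ u
  WP_1: (flag → ((¬flag) ∧ u)) ∧ ((¬flag) → (u ∧ (¬flag)))
  WP_2: (flag → ((flag → ((¬flag) ∧ u)) ∧ ((¬flag) → (u ∧ (¬flag))))) ∧ ((¬flag) → (u ∧ (¬flag)))
  WP_3: (flag → ((flag → ((flag → ((¬flag) ∧ u)) ∧ ((¬flag) → (u ∧ (¬flag))))) ∧ ((¬flag) → (u ∧ (¬flag))))) ∧ ((¬flag) → (u ∧ (¬flag)))
  WP_4: (flag → ((flag → ((flag → ((flag → ((¬flag) ∧ u)) ∧ ((¬flag) → (u ∧ (¬flag))))) ∧ ((¬flag) → (u ∧ (¬flag))))) ∧ ((¬flag) → (u ∧ (¬flag))))) ∧ ((¬flag) → (u ∧ (¬flag)))
So before the loop: (flag → ((flag → ((flag → ((flag → ((¬flag) ∧ u)) ∧ ((¬flag) → (u ∧ (¬flag))))) ∧ ((¬flag) → (u ∧ (¬flag))))) ∧ ((¬flag) → (u ∧ (¬flag))))) ∧ ((¬flag) → (u ∧ (¬flag)))
Before flag := on: (on → ((on → ((on → ((on → ((¬on) ∧ u)) ∧ ((¬on) → (u ∧ (¬on))))) ∧ ((¬on) → (u ∧ (¬on))))) ∧ ((¬on) → (u ∧ (¬on))))) ∧ ((¬on) → (u ∧ (¬on)))
Before u := flag → flag: on → (on → (on → (on → (¬on))))
Before ok := on → u: on → (on → (on → (on → (¬on))))
Before havoc g: on → (on → (on → (on → (¬on))))
Answer: WP = on → (on → (on → (on → (¬on))))


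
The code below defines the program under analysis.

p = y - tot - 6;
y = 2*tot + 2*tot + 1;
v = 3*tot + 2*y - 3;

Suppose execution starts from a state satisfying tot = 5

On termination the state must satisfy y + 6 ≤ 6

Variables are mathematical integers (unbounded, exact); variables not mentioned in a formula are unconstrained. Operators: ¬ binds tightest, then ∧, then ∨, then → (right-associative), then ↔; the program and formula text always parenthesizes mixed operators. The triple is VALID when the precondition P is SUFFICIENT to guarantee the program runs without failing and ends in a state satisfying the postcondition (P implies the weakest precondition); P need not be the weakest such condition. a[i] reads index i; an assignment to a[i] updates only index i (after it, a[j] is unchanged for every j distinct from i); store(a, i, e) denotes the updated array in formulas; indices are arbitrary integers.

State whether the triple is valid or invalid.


Working backward. After the program, the postcondition y + 6 ≤ 6 must hold; in canonical form it is y ≤ 0.
Before v := 3*tot + 2*y - 3: y ≤ 0
Before y := 2*tot + 2*tot + 1: 4*tot ≤ -1
Before p := y - tot - 6: 4*tot ≤ -1
The weakest precondition is 4*tot ≤ -1.
Check whether tot = 5 implies it.
Countermodel: at the initial state tot = 5, the precondition holds but the weakest precondition fails.
Answer: invalid


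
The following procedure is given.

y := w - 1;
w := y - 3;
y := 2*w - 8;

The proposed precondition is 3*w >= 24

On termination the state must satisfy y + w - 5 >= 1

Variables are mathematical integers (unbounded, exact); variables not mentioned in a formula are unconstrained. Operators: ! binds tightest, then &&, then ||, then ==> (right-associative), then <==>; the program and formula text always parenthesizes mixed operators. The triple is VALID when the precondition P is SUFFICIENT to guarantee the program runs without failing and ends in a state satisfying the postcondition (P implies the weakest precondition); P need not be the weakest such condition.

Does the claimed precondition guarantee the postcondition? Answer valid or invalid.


Working backward. After the program, the postcondition y + w - 5 >= 1 must hold; in canonical form it is w + y >= 6.
Before y := 2*w - 8: 3*w >= 14
Before w := y - 3: 3*y >= 23
Before y := w - 1: 3*w >= 26
The weakest precondition is 3*w >= 26.
Check whether 3*w >= 24 implies it.
Countermodel: at the initial state w = 8, the precondition holds but the weakest precondition fails.
Answer: invalid


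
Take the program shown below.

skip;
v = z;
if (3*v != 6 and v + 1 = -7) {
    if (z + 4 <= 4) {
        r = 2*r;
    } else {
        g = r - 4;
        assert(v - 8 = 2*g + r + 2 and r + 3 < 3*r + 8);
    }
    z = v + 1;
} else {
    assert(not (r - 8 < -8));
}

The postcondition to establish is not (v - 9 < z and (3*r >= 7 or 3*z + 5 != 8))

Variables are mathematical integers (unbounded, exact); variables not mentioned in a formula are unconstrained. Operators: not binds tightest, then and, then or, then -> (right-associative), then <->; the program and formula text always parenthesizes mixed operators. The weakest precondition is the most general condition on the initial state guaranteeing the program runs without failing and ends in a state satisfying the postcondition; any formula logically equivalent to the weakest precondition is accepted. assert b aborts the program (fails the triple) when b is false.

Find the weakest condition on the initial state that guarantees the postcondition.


Working backward. After the program, the postcondition not (v - 9 < z and (3*r >= 7 or 3*z + 5 != 8)) must hold; in canonical form it is not (v < z + 9 and (3*r >= 7 or 3*z != 3)).
Then branch requires (z <= 0 -> (not (6*r >= 7 or 3*v != 0))) and ((not (z <= 0)) -> (v = 3*r + 2 and 2*r > -5 and (not (3*r >= 7 or 3*v != 0)))); else branch requires (not (r < 0)) and (not (v < z + 9 and (3*r >= 7 or 3*z != 3))).
Before the if: ((3*v != 6 and v = -8) -> ((z <= 0 -> (not (6*r >= 7 or 3*v != 0))) and ((not (z <= 0)) -> (v = 3*r + 2 and 2*r > -5 and (not (3*r >= 7 or 3*v != 0)))))) and ((not (3*v != 6 and v = -8)) -> ((not (r < 0)) and (not (v < z + 9 and (3*r >= 7 or 3*z != 3)))))
Before v := z: ((3*z != 6 and z = -8) -> ((z <= 0 -> (not (6*r >= 7 or 3*z != 0))) and ((not (z <= 0)) -> (z = 3*r + 2 and 2*r > -5 and (not (3*r >= 7 or 3*z != 0)))))) and ((not (3*z != 6 and z = -8)) -> ((not (r < 0)) and (not (3*r >= 7 or 3*z != 3))))
Before skip: ((3*z != 6 and z = -8) -> ((z <= 0 -> (not (6*r >= 7 or 3*z != 0))) and ((not (z <= 0)) -> (z = 3*r + 2 and 2*r > -5 and (not (3*r >= 7 or 3*z != 0)))))) and ((not (3*z != 6 and z = -8)) -> ((not (r < 0)) and (not (3*r >= 7 or 3*z != 3))))
Answer: WP = ((3*z != 6 and z = -8) -> ((z <= 0 -> (not (6*r >= 7 or 3*z != 0))) and ((not (z <= 0)) -> (z = 3*r + 2 and 2*r > -5 and (not (3*r >= 7 or 3*z != 0)))))) and ((not (3*z != 6 and z = -8)) -> ((not (r < 0)) and (not (3*r >= 7 or 3*z != 3))))


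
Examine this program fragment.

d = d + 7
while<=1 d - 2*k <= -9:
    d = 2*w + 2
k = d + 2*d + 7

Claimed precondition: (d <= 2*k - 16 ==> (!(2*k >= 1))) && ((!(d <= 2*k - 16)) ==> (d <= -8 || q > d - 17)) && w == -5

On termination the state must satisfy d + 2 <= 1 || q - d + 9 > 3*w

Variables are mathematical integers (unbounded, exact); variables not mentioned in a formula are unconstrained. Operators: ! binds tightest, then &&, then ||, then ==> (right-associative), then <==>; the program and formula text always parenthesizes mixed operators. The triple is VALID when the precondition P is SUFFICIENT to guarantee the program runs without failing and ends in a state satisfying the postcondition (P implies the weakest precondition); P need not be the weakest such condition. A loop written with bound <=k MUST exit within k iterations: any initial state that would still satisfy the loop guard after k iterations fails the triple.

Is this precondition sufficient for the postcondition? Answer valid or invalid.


Working backward. After the program, the postcondition d + 2 <= 1 || q - d + 9 > 3*w must hold; in canonical form it is d <= -1 || q > d + 3*w - 9.
Before k := d + 2*d + 7: d <= -1 || q > d + 3*w - 9
Before the loop (bound <=1), unroll the exhaustion recursion (WP_0 = exit-now case; WP_j = one more guarded iteration, up to j = 1):
  WP_0: (!(d <= 2*k - 9)) && (d <= -1 || q > d + 3*w - 9)
  WP_1: (d <= 2*k - 9 ==> ((!(2*w <= 2*k - 11)) && (2*w <= -3 || q > 5*w - 7))) && ((!(d <= 2*k - 9)) ==> (d <= -1 || q > d + 3*w - 9))
So before the loop: (d <= 2*k - 9 ==> ((!(2*w <= 2*k - 11)) && (2*w <= -3 || q > 5*w - 7))) && ((!(d <= 2*k - 9)) ==> (d <= -1 || q > d + 3*w - 9))
Before d := d + 7: (d <= 2*k - 16 ==> ((!(2*w <= 2*k - 11)) && (2*w <= -3 || q > 5*w - 7))) && ((!(d <= 2*k - 16)) ==> (d <= -8 || q > d + 3*w - 2))
The weakest precondition is (d <= 2*k - 16 ==> ((!(2*w <= 2*k - 11)) && (2*w <= -3 || q > 5*w - 7))) && ((!(d <= 2*k - 16)) ==> (d <= -8 || q > d + 3*w - 2)).
Check whether (d <= 2*k - 16 ==> (!(2*k >= 1))) && ((!(d <= 2*k - 16)) ==> (d <= -8 || q > d - 17)) && w == -5 implies it.
Every state satisfying the precondition satisfies the weakest precondition: the implication holds.
Answer: valid


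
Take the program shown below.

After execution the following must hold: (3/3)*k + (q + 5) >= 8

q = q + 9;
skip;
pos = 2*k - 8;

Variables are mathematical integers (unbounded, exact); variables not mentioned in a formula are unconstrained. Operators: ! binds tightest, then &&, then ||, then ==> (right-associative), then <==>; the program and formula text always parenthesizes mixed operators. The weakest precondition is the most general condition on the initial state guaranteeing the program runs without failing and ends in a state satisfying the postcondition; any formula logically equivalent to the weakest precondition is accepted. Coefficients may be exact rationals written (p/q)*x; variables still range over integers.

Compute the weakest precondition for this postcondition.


Working backward. After the program, the postcondition (3/3)*k + (q + 5) >= 8 must hold; in canonical form it is k + q >= 3.
Before pos := 2*k - 8: k + q >= 3
Before skip: k + q >= 3
Before q := q + 9: k + q >= -6
Answer: WP = k + q >= -6


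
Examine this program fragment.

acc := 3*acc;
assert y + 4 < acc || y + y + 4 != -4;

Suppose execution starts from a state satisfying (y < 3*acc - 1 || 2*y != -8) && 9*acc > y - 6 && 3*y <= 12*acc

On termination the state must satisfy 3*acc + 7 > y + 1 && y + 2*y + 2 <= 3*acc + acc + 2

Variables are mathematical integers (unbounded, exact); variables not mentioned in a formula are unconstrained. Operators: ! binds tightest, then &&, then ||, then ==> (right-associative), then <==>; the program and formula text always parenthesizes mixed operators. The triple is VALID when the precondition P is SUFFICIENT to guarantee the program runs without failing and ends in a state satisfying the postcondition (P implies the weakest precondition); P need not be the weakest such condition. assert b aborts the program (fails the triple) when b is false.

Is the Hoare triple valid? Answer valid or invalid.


Working backward. After the program, the postcondition 3*acc + 7 > y + 1 && y + 2*y + 2 <= 3*acc + acc + 2 must hold; in canonical form it is 3*acc > y - 6 && 3*y <= 4*acc.
Before assert y + 4 < acc || y + y + 4 != -4: (y < acc - 4 || 2*y != -8) && 3*acc > y - 6 && 3*y <= 4*acc
Before acc := 3*acc: (y < 3*acc - 4 || 2*y != -8) && 9*acc > y - 6 && 3*y <= 12*acc
The weakest precondition is (y < 3*acc - 4 || 2*y != -8) && 9*acc > y - 6 && 3*y <= 12*acc.
Check whether (y < 3*acc - 1 || 2*y != -8) && 9*acc > y - 6 && 3*y <= 12*acc implies it.
Countermodel: at the initial state acc = 0, y = -4, the precondition holds but the weakest precondition fails.
Answer: invalid


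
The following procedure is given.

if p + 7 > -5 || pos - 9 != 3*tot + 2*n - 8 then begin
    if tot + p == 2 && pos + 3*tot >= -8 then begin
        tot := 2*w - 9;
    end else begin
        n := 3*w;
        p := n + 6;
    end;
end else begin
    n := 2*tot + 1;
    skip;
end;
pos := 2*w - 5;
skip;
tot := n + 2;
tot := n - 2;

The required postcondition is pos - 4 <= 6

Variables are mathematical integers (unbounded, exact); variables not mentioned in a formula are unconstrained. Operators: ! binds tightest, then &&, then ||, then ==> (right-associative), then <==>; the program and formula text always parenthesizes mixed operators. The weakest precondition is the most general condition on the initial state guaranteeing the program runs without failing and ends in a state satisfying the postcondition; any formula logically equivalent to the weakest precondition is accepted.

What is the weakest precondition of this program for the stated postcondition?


Working backward. After the program, the postcondition pos - 4 <= 6 must hold; in canonical form it is pos <= 10.
Before tot := n - 2: pos <= 10
Before tot := n + 2: pos <= 10
Before skip: pos <= 10
Before pos := 2*w - 5: 2*w <= 15
Then branch requires ((p + tot == 2 && pos + 3*tot >= -8) ==> 2*w <= 15) && ((!(p + tot == 2 && pos + 3*tot >= -8)) ==> 2*w <= 15); else branch requires 2*w <= 15.
Before the if: ((p > -12 || pos != 2*n + 3*tot + 1) ==> (((p + tot == 2 && pos + 3*tot >= -8) ==> 2*w <= 15) && ((!(p + tot == 2 && pos + 3*tot >= -8)) ==> 2*w <= 15))) && ((!(p > -12 || pos != 2*n + 3*tot + 1)) ==> 2*w <= 15)
Answer: WP = ((p > -12 || pos != 2*n + 3*tot + 1) ==> (((p + tot == 2 && pos + 3*tot >= -8) ==> 2*w <= 15) && ((!(p + tot == 2 && pos + 3*tot >= -8)) ==> 2*w <= 15))) && ((!(p > -12 || pos != 2*n + 3*tot + 1)) ==> 2*w <= 15)


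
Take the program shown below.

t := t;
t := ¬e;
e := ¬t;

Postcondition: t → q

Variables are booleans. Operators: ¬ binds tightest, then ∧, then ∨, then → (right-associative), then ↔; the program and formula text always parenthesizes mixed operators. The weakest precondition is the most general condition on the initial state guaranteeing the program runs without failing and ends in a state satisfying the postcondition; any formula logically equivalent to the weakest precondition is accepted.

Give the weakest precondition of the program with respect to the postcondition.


Working backward. After the program, t → q must hold.
Before e := ¬t: t → q
Before t := ¬e: (¬e) → q
Before t := t: (¬e) → q
Answer: WP = (¬e) → q


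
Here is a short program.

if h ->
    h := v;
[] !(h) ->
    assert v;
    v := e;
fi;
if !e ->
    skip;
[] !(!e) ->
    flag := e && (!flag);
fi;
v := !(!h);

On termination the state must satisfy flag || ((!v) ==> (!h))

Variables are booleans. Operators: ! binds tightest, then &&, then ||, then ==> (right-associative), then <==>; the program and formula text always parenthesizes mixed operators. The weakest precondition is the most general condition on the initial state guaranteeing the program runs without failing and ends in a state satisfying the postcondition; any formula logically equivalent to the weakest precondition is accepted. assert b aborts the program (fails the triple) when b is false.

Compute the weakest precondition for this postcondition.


Working backward. After the program, flag || ((!v) ==> (!h)) must hold.
Before v := !(!h): true
Then branch requires true; else branch requires true.
Before the if: true
Then branch requires true; else branch requires v.
Before the if: (!h) ==> v
Answer: WP = (!h) ==> v


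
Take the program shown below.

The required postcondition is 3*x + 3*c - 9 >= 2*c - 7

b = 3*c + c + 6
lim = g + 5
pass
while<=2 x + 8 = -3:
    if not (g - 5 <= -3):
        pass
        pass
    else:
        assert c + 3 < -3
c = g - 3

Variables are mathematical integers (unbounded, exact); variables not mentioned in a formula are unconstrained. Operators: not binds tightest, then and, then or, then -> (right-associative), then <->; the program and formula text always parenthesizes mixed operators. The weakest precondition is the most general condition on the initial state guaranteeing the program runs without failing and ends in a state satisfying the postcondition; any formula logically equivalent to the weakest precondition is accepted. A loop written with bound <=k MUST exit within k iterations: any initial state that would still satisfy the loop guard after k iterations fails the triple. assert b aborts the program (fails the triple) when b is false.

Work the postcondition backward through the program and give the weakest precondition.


Working backward. After the program, the postcondition 3*x + 3*c - 9 >= 2*c - 7 must hold; in canonical form it is c + 3*x >= 2.
Before c := g - 3: g + 3*x >= 5
Before the loop (bound <=2), unroll the exhaustion recursion (WP_0 = exit-now case; WP_j = one more guarded iteration, up to j = 2):
  WP_0: (not (x = -11)) and g + 3*x >= 5
  WP_1: (x = -11 -> (((not (g <= 2)) -> ((not (x = -11)) and g + 3*x >= 5)) and (g <= 2 -> (c < -6 and (not (x = -11)) and g + 3*x >= 5)))) and ((not (x = -11)) -> g + 3*x >= 5)
  WP_2: (x = -11 -> (((not (g <= 2)) -> ((x = -11 -> (((not (g <= 2)) -> ((not (x = -11)) and g + 3*x >= 5)) and (g <= 2 -> (c < -6 and (not (x = -11)) and g + 3*x >= 5)))) and ((not (x = -11)) -> g + 3*x >= 5))) and (g <= 2 -> (c < -6 and (x = -11 -> (((not (g <= 2)) -> ((not (x = -11)) and g + 3*x >= 5)) and (g <= 2 -> (c < -6 and (not (x = -11)) and g + 3*x >= 5)))) and ((not (x = -11)) -> g + 3*x >= 5))))) and ((not (x = -11)) -> g + 3*x >= 5)
So before the loop: (x = -11 -> (((not (g <= 2)) -> ((x = -11 -> (((not (g <= 2)) -> ((not (x = -11)) and g + 3*x >= 5)) and (g <= 2 -> (c < -6 and (not (x = -11)) and g + 3*x >= 5)))) and ((not (x = -11)) -> g + 3*x >= 5))) and (g <= 2 -> (c < -6 and (x = -11 -> (((not (g <= 2)) -> ((not (x = -11)) and g + 3*x >= 5)) and (g <= 2 -> (c < -6 and (not (x = -11)) and g + 3*x >= 5)))) and ((not (x = -11)) -> g + 3*x >= 5))))) and ((not (x = -11)) -> g + 3*x >= 5)
Before skip: (x = -11 -> (((not (g <= 2)) -> ((x = -11 -> (((not (g <= 2)) -> ((not (x = -11)) and g + 3*x >= 5)) and (g <= 2 -> (c < -6 and (not (x = -11)) and g + 3*x >= 5)))) and ((not (x = -11)) -> g + 3*x >= 5))) and (g <= 2 -> (c < -6 and (x = -11 -> (((not (g <= 2)) -> ((not (x = -11)) and g + 3*x >= 5)) and (g <= 2 -> (c < -6 and (not (x = -11)) and g + 3*x >= 5)))) and ((not (x = -11)) -> g + 3*x >= 5))))) and ((not (x = -11)) -> g + 3*x >= 5)
Before lim := g + 5: (x = -11 -> (((not (g <= 2)) -> ((x = -11 -> (((not (g <= 2)) -> ((not (x = -11)) and g + 3*x >= 5)) and (g <= 2 -> (c < -6 and (not (x = -11)) and g + 3*x >= 5)))) and ((not (x = -11)) -> g + 3*x >= 5))) and (g <= 2 -> (c < -6 and (x = -11 -> (((not (g <= 2)) -> ((not (x = -11)) and g + 3*x >= 5)) and (g <= 2 -> (c < -6 and (not (x = -11)) and g + 3*x >= 5)))) and ((not (x = -11)) -> g + 3*x >= 5))))) and ((not (x = -11)) -> g + 3*x >= 5)
Before b := 3*c + c + 6: (x = -11 -> (((not (g <= 2)) -> ((x = -11 -> (((not (g <= 2)) -> ((not (x = -11)) and g + 3*x >= 5)) and (g <= 2 -> (c < -6 and (not (x = -11)) and g + 3*x >= 5)))) and ((not (x = -11)) -> g + 3*x >= 5))) and (g <= 2 -> (c < -6 and (x = -11 -> (((not (g <= 2)) -> ((not (x = -11)) and g + 3*x >= 5)) and (g <= 2 -> (c < -6 and (not (x = -11)) and g + 3*x >= 5)))) and ((not (x = -11)) -> g + 3*x >= 5))))) and ((not (x = -11)) -> g + 3*x >= 5)
Answer: WP = (x = -11 -> (((not (g <= 2)) -> ((x = -11 -> (((not (g <= 2)) -> ((not (x = -11)) and g + 3*x >= 5)) and (g <= 2 -> (c < -6 and (not (x = -11)) and g + 3*x >= 5)))) and ((not (x = -11)) -> g + 3*x >= 5))) and (g <= 2 -> (c < -6 and (x = -11 -> (((not (g <= 2)) -> ((not (x = -11)) and g + 3*x >= 5)) and (g <= 2 -> (c < -6 and (not (x = -11)) and g + 3*x >= 5)))) and ((not (x = -11)) -> g + 3*x >= 5))))) and ((not (x = -11)) -> g + 3*x >= 5)


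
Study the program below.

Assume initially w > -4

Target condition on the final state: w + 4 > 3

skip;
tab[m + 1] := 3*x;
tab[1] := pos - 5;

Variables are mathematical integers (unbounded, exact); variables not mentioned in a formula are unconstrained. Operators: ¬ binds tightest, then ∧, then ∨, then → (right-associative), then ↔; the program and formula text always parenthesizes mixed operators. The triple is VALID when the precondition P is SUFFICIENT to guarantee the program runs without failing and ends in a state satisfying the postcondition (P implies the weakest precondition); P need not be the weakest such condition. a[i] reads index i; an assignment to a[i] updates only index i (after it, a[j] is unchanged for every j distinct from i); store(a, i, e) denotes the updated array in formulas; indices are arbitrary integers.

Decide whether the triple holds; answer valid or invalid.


Working backward. After the program, the postcondition w + 4 > 3 must hold; in canonical form it is w > -1.
Before tab[1] := pos - 5: w > -1
Before tab[m + 1] := 3*x: w > -1
Before skip: w > -1
The weakest precondition is w > -1.
Check whether w > -4 implies it.
Countermodel: at the initial state w = -3, the precondition holds but the weakest precondition fails.
Answer: invalid


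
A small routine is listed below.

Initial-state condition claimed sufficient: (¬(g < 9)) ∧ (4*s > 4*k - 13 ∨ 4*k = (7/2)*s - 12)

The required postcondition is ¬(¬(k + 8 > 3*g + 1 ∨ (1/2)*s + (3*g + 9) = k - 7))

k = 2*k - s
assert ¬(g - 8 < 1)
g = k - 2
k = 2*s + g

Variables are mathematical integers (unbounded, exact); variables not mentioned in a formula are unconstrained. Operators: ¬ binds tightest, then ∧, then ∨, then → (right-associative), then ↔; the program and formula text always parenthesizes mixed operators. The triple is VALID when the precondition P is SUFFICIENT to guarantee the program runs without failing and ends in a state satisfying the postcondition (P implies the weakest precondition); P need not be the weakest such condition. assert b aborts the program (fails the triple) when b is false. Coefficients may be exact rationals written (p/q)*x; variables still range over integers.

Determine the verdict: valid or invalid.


Working backward. After the program, the postcondition ¬(¬(k + 8 > 3*g + 1 ∨ (1/2)*s + (3*g + 9) = k - 7)) must hold; in canonical form it is k > 3*g - 7 ∨ 3*g + (1/2)*s = k - 16.
Before k := 2*s + g: 2*s > 2*g - 7 ∨ 2*g = (3/2)*s - 16
Before g := k - 2: 2*s > 2*k - 11 ∨ 2*k = (3/2)*s - 12
Before assert ¬(g - 8 < 1): (¬(g < 9)) ∧ (2*s > 2*k - 11 ∨ 2*k = (3/2)*s - 12)
Before k := 2*k - s: (¬(g < 9)) ∧ (4*s > 4*k - 11 ∨ 4*k = (7/2)*s - 12)
The weakest precondition is (¬(g < 9)) ∧ (4*s > 4*k - 11 ∨ 4*k = (7/2)*s - 12).
Check whether (¬(g < 9)) ∧ (4*s > 4*k - 13 ∨ 4*k = (7/2)*s - 12) implies it.
Countermodel: at the initial state g = 9, k = -46, s = -49, the precondition holds but the weakest precondition fails.
Answer: invalid


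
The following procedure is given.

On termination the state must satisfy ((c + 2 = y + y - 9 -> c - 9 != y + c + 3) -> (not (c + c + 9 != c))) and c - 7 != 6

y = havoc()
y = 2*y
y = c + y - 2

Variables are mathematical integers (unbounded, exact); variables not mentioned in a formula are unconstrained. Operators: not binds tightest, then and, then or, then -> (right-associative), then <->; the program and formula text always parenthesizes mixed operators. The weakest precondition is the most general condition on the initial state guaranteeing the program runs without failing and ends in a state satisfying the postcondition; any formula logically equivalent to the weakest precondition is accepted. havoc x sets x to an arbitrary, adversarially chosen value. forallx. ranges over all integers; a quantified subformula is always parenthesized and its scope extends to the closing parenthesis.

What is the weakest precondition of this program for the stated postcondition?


Working backward. After the program, the postcondition ((c + 2 = y + y - 9 -> c - 9 != y + c + 3) -> (not (c + c + 9 != c))) and c - 7 != 6 must hold; in canonical form it is ((c = 2*y - 11 -> y != -12) -> (not (c != -9))) and c != 13.
Before y := c + y - 2: ((c + 2*y = 15 -> c + y != -10) -> (not (c != -9))) and c != 13
Before y := 2*y: ((c + 4*y = 15 -> c + 2*y != -10) -> (not (c != -9))) and c != 13
Before havoc y: forall y_1. (((c + 4*y_1 = 15 -> c + 2*y_1 != -10) -> (not (c != -9))) and c != 13)
Answer: WP = forall y_1. (((c + 4*y_1 = 15 -> c + 2*y_1 != -10) -> (not (c != -9))) and c != 13)


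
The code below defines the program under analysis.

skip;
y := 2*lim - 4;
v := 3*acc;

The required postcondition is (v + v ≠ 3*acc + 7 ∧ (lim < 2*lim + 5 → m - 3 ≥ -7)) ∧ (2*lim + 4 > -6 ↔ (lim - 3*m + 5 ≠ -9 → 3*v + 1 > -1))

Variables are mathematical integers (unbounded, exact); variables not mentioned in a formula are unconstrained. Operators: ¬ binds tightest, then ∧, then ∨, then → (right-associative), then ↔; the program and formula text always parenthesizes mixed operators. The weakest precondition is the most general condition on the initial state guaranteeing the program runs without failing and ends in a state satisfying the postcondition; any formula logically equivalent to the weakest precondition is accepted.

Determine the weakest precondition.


Working backward. After the program, the postcondition (v + v ≠ 3*acc + 7 ∧ (lim < 2*lim + 5 → m - 3 ≥ -7)) ∧ (2*lim + 4 > -6 ↔ (lim - 3*m + 5 ≠ -9 → 3*v + 1 > -1)) must hold; in canonical form it is 2*v ≠ 3*acc + 7 ∧ (lim > -5 → m ≥ -4) ∧ (2*lim > -10 ↔ (lim ≠ 3*m - 14 → 3*v > -2)).
Before v := 3*acc: 3*acc ≠ 7 ∧ (lim > -5 → m ≥ -4) ∧ (2*lim > -10 ↔ (lim ≠ 3*m - 14 → 9*acc > -2))
Before y := 2*lim - 4: 3*acc ≠ 7 ∧ (lim > -5 → m ≥ -4) ∧ (2*lim > -10 ↔ (lim ≠ 3*m - 14 → 9*acc > -2))
Before skip: 3*acc ≠ 7 ∧ (lim > -5 → m ≥ -4) ∧ (2*lim > -10 ↔ (lim ≠ 3*m - 14 → 9*acc > -2))
Answer: WP = 3*acc ≠ 7 ∧ (lim > -5 → m ≥ -4) ∧ (2*lim > -10 ↔ (lim ≠ 3*m - 14 → 9*acc > -2))


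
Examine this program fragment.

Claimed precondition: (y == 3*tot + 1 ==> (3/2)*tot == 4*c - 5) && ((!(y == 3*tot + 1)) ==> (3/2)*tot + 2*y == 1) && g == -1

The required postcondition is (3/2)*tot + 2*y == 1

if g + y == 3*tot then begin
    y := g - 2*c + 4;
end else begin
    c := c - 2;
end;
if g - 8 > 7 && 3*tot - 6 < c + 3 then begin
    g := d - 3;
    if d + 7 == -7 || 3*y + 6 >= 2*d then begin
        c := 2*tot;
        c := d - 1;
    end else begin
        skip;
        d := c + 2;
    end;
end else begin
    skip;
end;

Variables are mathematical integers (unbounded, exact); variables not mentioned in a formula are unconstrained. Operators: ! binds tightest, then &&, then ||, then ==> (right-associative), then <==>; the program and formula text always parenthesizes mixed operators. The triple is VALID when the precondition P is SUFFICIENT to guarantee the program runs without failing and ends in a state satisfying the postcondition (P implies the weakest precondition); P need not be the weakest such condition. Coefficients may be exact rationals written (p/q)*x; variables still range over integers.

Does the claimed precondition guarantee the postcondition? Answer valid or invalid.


Working backward. After the program, (3/2)*tot + 2*y == 1 must hold.
Then branch requires ((d == -14 || 3*y >= 2*d - 6) ==> (3/2)*tot + 2*y == 1) && ((!(d == -14 || 3*y >= 2*d - 6)) ==> (3/2)*tot + 2*y == 1); else branch requires (3/2)*tot + 2*y == 1.
Before the if: ((g > 15 && 3*tot < c + 9) ==> (((d == -14 || 3*y >= 2*d - 6) ==> (3/2)*tot + 2*y == 1) && ((!(d == -14 || 3*y >= 2*d - 6)) ==> (3/2)*tot + 2*y == 1))) && ((!(g > 15 && 3*tot < c + 9)) ==> (3/2)*tot + 2*y == 1)
Then branch requires ((g > 15 && 3*tot < c + 9) ==> (((d == -14 || 3*g >= 6*c + 2*d - 18) ==> 2*g + (3/2)*tot == 4*c - 7) && ((!(d == -14 || 3*g >= 6*c + 2*d - 18)) ==> 2*g + (3/2)*tot == 4*c - 7))) && ((!(g > 15 && 3*tot < c + 9)) ==> 2*g + (3/2)*tot == 4*c - 7); else branch requires ((g > 15 && 3*tot < c + 7) ==> (((d == -14 || 3*y >= 2*d - 6) ==> (3/2)*tot + 2*y == 1) && ((!(d == -14 || 3*y >= 2*d - 6)) ==> (3/2)*tot + 2*y == 1))) && ((!(g > 15 && 3*tot < c + 7)) ==> (3/2)*tot + 2*y == 1).
Before the if: (g + y == 3*tot ==> (((g > 15 && 3*tot < c + 9) ==> (((d == -14 || 3*g >= 6*c + 2*d - 18) ==> 2*g + (3/2)*tot == 4*c - 7) && ((!(d == -14 || 3*g >= 6*c + 2*d - 18)) ==> 2*g + (3/2)*tot == 4*c - 7))) && ((!(g > 15 && 3*tot < c + 9)) ==> 2*g + (3/2)*tot == 4*c - 7))) && ((!(g + y == 3*tot)) ==> (((g > 15 && 3*tot < c + 7) ==> (((d == -14 || 3*y >= 2*d - 6) ==> (3/2)*tot + 2*y == 1) && ((!(d == -14 || 3*y >= 2*d - 6)) ==> (3/2)*tot + 2*y == 1))) && ((!(g > 15 && 3*tot < c + 7)) ==> (3/2)*tot + 2*y == 1)))
The weakest precondition is (g + y == 3*tot ==> (((g > 15 && 3*tot < c + 9) ==> (((d == -14 || 3*g >= 6*c + 2*d - 18) ==> 2*g + (3/2)*tot == 4*c - 7) && ((!(d == -14 || 3*g >= 6*c + 2*d - 18)) ==> 2*g + (3/2)*tot == 4*c - 7))) && ((!(g > 15 && 3*tot < c + 9)) ==> 2*g + (3/2)*tot == 4*c - 7))) && ((!(g + y == 3*tot)) ==> (((g > 15 && 3*tot < c + 7) ==> (((d == -14 || 3*y >= 2*d - 6) ==> (3/2)*tot + 2*y == 1) && ((!(d == -14 || 3*y >= 2*d - 6)) ==> (3/2)*tot + 2*y == 1))) && ((!(g > 15 && 3*tot < c + 7)) ==> (3/2)*tot + 2*y == 1))).
Check whether (y == 3*tot + 1 ==> (3/2)*tot == 4*c - 5) && ((!(y == 3*tot + 1)) ==> (3/2)*tot + 2*y == 1) && g == -1 implies it.
Every state satisfying the precondition satisfies the weakest precondition: the implication holds.
Answer: valid


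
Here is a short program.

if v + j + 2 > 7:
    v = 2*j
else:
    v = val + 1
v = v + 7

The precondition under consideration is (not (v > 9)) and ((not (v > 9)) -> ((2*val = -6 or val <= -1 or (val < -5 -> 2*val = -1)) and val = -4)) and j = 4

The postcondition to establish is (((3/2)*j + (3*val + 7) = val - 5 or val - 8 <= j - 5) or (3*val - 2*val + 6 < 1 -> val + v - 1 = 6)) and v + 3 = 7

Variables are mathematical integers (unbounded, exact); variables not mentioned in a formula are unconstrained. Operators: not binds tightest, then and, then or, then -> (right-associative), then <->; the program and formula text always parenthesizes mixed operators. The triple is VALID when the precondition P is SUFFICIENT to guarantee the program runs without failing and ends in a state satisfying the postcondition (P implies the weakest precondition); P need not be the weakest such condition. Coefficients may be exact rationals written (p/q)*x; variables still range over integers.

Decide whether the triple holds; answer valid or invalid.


Working backward. After the program, the postcondition (((3/2)*j + (3*val + 7) = val - 5 or val - 8 <= j - 5) or (3*val - 2*val + 6 < 1 -> val + v - 1 = 6)) and v + 3 = 7 must hold; in canonical form it is ((3/2)*j + 2*val = -12 or val <= j + 3 or (val < -5 -> v + val = 7)) and v = 4.
Before v := v + 7: ((3/2)*j + 2*val = -12 or val <= j + 3 or (val < -5 -> v + val = 0)) and v = -3
Then branch requires ((3/2)*j + 2*val = -12 or val <= j + 3 or (val < -5 -> 2*j + val = 0)) and 2*j = -3; else branch requires ((3/2)*j + 2*val = -12 or val <= j + 3 or (val < -5 -> 2*val = -1)) and val = -4.
Before the if: (j + v > 5 -> (((3/2)*j + 2*val = -12 or val <= j + 3 or (val < -5 -> 2*j + val = 0)) and 2*j = -3)) and ((not (j + v > 5)) -> (((3/2)*j + 2*val = -12 or val <= j + 3 or (val < -5 -> 2*val = -1)) and val = -4))
The weakest precondition is (j + v > 5 -> (((3/2)*j + 2*val = -12 or val <= j + 3 or (val < -5 -> 2*j + val = 0)) and 2*j = -3)) and ((not (j + v > 5)) -> (((3/2)*j + 2*val = -12 or val <= j + 3 or (val < -5 -> 2*val = -1)) and val = -4)).
Check whether (not (v > 9)) and ((not (v > 9)) -> ((2*val = -6 or val <= -1 or (val < -5 -> 2*val = -1)) and val = -4)) and j = 4 implies it.
Countermodel: at the initial state j = 4, v = 2, val = -4, the precondition holds but the weakest precondition fails.
Answer: invalid


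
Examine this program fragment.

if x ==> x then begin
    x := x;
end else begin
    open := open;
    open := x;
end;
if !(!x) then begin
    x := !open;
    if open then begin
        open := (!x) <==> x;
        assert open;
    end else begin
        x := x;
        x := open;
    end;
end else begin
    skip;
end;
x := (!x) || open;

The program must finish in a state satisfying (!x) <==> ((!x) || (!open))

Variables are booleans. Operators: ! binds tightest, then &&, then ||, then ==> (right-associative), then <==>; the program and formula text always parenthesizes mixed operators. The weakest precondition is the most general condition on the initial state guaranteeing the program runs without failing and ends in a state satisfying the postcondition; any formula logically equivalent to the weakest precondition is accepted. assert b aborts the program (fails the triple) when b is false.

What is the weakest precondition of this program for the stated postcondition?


Working backward. After the program, (!x) <==> ((!x) || (!open)) must hold.
Before x := (!x) || open: (!((!x) || open)) <==> ((!((!x) || open)) || (!open))
Then branch requires (open ==> ((open <==> (!open)) && ((!(open || (open <==> (!open)))) <==> ((!(open || (open <==> (!open)))) || (!(open <==> (!open))))))) && ((!open) ==> open); else branch requires (!((!x) || open)) <==> ((!((!x) || open)) || (!open)).
Before the if: (x ==> ((open ==> ((open <==> (!open)) && ((!(open || (open <==> (!open)))) <==> ((!(open || (open <==> (!open)))) || (!(open <==> (!open))))))) && ((!open) ==> open))) && ((!x) ==> ((!((!x) || open)) <==> ((!((!x) || open)) || (!open))))
Then branch requires (x ==> ((open ==> ((open <==> (!open)) && ((!(open || (open <==> (!open)))) <==> ((!(open || (open <==> (!open)))) || (!(open <==> (!open))))))) && ((!open) ==> open))) && ((!x) ==> ((!((!x) || open)) <==> ((!((!x) || open)) || (!open)))); else branch requires (x ==> ((x ==> ((x <==> (!x)) && ((!(x || (x <==> (!x)))) <==> ((!(x || (x <==> (!x)))) || (!(x <==> (!x))))))) && ((!x) ==> x))) && ((!x) ==> x).
Before the if: (x ==> ((open ==> ((open <==> (!open)) && ((!(open || (open <==> (!open)))) <==> ((!(open || (open <==> (!open)))) || (!(open <==> (!open))))))) && ((!open) ==> open))) && ((!x) ==> ((!((!x) || open)) <==> ((!((!x) || open)) || (!open))))
Answer: WP = (x ==> ((open ==> ((open <==> (!open)) && ((!(open || (open <==> (!open)))) <==> ((!(open || (open <==> (!open)))) || (!(open <==> (!open))))))) && ((!open) ==> open))) && ((!x) ==> ((!((!x) || open)) <==> ((!((!x) || open)) || (!open))))


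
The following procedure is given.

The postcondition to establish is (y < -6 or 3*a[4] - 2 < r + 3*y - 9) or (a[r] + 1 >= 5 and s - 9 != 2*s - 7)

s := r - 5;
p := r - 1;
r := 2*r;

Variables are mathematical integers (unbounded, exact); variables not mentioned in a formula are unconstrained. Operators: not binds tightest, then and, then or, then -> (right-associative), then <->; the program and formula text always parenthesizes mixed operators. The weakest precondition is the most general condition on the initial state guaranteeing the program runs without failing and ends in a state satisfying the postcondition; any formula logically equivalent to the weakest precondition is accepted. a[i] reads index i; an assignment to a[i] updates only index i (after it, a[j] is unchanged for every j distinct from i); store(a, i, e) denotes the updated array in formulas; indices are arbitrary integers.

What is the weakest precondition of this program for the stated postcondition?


Working backward. After the program, the postcondition (y < -6 or 3*a[4] - 2 < r + 3*y - 9) or (a[r] + 1 >= 5 and s - 9 != 2*s - 7) must hold; in canonical form it is y < -6 or 3*a[4] < r + 3*y - 7 or (a[r] >= 4 and s != -2).
Before r := 2*r: y < -6 or 3*a[4] < 2*r + 3*y - 7 or (a[2*r] >= 4 and s != -2)
Before p := r - 1: y < -6 or 3*a[4] < 2*r + 3*y - 7 or (a[2*r] >= 4 and s != -2)
Before s := r - 5: y < -6 or 3*a[4] < 2*r + 3*y - 7 or (a[2*r] >= 4 and r != 3)
Answer: WP = y < -6 or 3*a[4] < 2*r + 3*y - 7 or (a[2*r] >= 4 and r != 3)


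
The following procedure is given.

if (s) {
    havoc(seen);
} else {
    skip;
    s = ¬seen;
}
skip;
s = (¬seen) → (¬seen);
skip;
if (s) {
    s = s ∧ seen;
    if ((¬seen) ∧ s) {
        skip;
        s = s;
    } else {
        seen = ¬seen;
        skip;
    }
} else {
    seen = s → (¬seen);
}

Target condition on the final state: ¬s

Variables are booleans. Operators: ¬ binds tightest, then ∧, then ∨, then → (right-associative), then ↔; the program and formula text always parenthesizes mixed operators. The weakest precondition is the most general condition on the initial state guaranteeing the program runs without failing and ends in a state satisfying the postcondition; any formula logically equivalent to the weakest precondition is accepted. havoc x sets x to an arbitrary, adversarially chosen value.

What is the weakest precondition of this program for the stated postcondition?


Working backward. After the program, ¬s must hold.
Then branch requires ¬(s ∧ seen); else branch requires ¬s.
Before the if: s → (¬(s ∧ seen))
Before skip: s → (¬(s ∧ seen))
Before s := (¬seen) → (¬seen): ¬seen
Before skip: ¬seen
Then branch requires false; else branch requires ¬seen.
Before the if: (¬s) ∧ ((¬s) → (¬seen))
Answer: WP = (¬s) ∧ ((¬s) → (¬seen))
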